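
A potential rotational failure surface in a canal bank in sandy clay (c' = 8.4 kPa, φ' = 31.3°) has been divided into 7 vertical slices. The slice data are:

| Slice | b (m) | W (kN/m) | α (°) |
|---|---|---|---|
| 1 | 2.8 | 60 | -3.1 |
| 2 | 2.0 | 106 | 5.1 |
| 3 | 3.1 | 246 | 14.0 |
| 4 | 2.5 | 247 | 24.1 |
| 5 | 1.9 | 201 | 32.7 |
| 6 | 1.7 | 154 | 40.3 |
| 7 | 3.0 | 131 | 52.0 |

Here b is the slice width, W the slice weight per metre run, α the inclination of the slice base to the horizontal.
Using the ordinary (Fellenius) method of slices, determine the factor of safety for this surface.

FS = 1.62

Ordinary method of slices: FS = Σ[c'·Δl_i + (W_i cosα_i)·tanφ'] / Σ W_i sinα_i, with Δl_i = b_i / cosα_i.
Slice 1: Δl = 2.8/cos(-3.1°) = 2.804 m; N'_1 = 60·cos(-3.1°) = 59.9; c'Δl = 23.55; W sinα = -3.2
Slice 2: Δl = 2.0/cos5.1° = 2.008 m; N'_2 = 106·cos5.1° = 105.6; c'Δl = 16.87; W sinα = 9.4
Slice 3: Δl = 3.1/cos14.0° = 3.195 m; N'_3 = 246·cos14.0° = 238.7; c'Δl = 26.84; W sinα = 59.5
Slice 4: Δl = 2.5/cos24.1° = 2.739 m; N'_4 = 247·cos24.1° = 225.5; c'Δl = 23.01; W sinα = 100.9
Slice 5: Δl = 1.9/cos32.7° = 2.258 m; N'_5 = 201·cos32.7° = 169.1; c'Δl = 18.97; W sinα = 108.6
Slice 6: Δl = 1.7/cos40.3° = 2.229 m; N'_6 = 154·cos40.3° = 117.5; c'Δl = 18.72; W sinα = 99.6
Slice 7: Δl = 3.0/cos52.0° = 4.873 m; N'_7 = 131·cos52.0° = 80.7; c'Δl = 40.93; W sinα = 103.2
Σc'Δl = 168.9 kN/m; ΣN' = 996.9 kN/m; ΣW sinα = 478.0 kN/m
Resisting = 168.9 + 996.9·tan31.3° = 168.9 + 606.1 = 775.0 kN/m
FS = 775.0 / 478.0 = 1.621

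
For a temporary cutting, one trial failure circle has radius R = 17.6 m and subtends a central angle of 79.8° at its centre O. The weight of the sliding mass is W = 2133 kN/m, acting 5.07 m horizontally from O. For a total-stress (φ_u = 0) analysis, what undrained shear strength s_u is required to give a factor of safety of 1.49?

s_u = 37.3 kPa

FS = s_u·L_a·R / (W·d), so s_u = FS·W·d / (L_a·R).
Arc length L_a = R·θ = 17.6·(79.8°·π/180) = 17.6·1.3928 = 24.51 m
s_u = 1.49·2133·5.07 / (24.51·17.6) = 16113.3 / 431.43 = 37.35 kPa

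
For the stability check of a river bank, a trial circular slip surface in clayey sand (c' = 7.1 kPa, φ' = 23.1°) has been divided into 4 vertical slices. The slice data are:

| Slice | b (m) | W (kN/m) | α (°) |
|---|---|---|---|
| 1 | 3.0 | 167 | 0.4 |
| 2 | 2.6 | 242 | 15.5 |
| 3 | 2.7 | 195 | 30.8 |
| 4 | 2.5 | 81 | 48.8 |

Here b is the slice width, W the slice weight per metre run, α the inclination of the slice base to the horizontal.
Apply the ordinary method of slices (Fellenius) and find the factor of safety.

Ordinary method of slices: FS = Σ[c'·Δl_i + (W_i cosα_i)·tanφ'] / Σ W_i sinα_i, with Δl_i = b_i / cosα_i.
Slice 1: Δl = 3.0/cos0.4° = 3.000 m; N'_1 = 167·cos0.4° = 167.0; c'Δl = 21.30; W sinα = 1.2
Slice 2: Δl = 2.6/cos15.5° = 2.698 m; N'_2 = 242·cos15.5° = 233.2; c'Δl = 19.16; W sinα = 64.7
Slice 3: Δl = 2.7/cos30.8° = 3.143 m; N'_3 = 195·cos30.8° = 167.5; c'Δl = 22.32; W sinα = 99.8
Slice 4: Δl = 2.5/cos48.8° = 3.795 m; N'_4 = 81·cos48.8° = 53.4; c'Δl = 26.95; W sinα = 60.9
Σc'Δl = 89.7 kN/m; ΣN' = 621.0 kN/m; ΣW sinα = 226.6 kN/m
Resisting = 89.7 + 621.0·tan23.1° = 89.7 + 264.9 = 354.6 kN/m
FS = 354.6 / 226.6 = 1.565

FS = 1.56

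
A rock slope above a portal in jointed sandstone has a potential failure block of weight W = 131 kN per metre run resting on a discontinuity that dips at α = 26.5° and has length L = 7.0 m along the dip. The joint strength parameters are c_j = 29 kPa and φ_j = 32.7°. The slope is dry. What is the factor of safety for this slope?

FS = 4.76

Resolving the block weight along and normal to the plane and applying the Mohr–Coulomb strength on the joint:
N' = W cosα = 131·cos26.5° = 117.2 kN/m
Driving force T = W sinα = 131·sin26.5° = 58.5 kN/m
Resisting force R = c_j·L + N'·tanφ_j = 29·7.0 + 117.2·tan32.7° = 203.0 + 75.3 = 278.3 kN/m
FS = R / T = 278.3 / 58.5 = 4.761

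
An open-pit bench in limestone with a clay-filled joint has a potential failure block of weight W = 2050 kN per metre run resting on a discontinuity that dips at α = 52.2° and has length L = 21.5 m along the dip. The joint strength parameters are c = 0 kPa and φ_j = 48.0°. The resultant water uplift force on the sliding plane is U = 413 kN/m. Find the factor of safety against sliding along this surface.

FS = 0.58

Resolving the block weight along and normal to the plane and applying the Mohr–Coulomb strength on the joint:
N' = W cosα − U = 2050·cos52.2° − 413 = 843.5 kN/m
Driving force T = W sinα = 2050·sin52.2° = 1619.8 kN/m
Resisting force R = c·L + N'·tanφ_j = 0·21.5 + 843.5·tan48.0° = 0.0 + 936.8 = 936.8 kN/m
FS = R / T = 936.8 / 1619.8 = 0.578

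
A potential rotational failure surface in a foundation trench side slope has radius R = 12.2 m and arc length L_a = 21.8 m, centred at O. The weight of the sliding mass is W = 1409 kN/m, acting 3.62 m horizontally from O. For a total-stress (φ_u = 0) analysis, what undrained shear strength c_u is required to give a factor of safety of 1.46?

FS = c_u·L_a·R / (W·d), so c_u = FS·W·d / (L_a·R).
c_u = 1.46·1409·3.62 / (21.80·12.2) = 7446.8 / 265.96 = 28.00 kPa

c_u = 28.0 kPa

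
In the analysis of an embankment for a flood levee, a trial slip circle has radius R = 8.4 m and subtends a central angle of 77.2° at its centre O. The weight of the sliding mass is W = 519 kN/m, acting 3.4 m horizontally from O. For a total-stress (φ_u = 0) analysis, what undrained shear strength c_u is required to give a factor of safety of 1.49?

c_u = 27.7 kPa

FS = c_u·L_a·R / (W·d), so c_u = FS·W·d / (L_a·R).
Arc length L_a = R·θ = 8.4·(77.2°·π/180) = 8.4·1.3474 = 11.32 m
c_u = 1.49·519·3.4 / (11.32·8.4) = 2629.3 / 95.07 = 27.66 kPa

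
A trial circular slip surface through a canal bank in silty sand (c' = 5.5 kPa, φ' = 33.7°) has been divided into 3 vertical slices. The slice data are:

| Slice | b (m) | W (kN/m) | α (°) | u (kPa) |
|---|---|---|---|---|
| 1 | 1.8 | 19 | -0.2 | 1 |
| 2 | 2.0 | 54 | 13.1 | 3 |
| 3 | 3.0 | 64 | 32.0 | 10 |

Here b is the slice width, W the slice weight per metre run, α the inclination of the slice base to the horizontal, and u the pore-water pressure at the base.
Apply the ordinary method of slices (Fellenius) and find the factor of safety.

Ordinary method of slices: FS = Σ[c'·Δl_i + (W_i cosα_i − u_i·Δl_i)·tanφ'] / Σ W_i sinα_i, with Δl_i = b_i / cosα_i.
Slice 1: Δl = 1.8/cos(-0.2°) = 1.800 m; N'_1 = 19·cos(-0.2°) − 1·1.800 = 17.2; c'Δl = 9.90; W sinα = -0.1
Slice 2: Δl = 2.0/cos13.1° = 2.053 m; N'_2 = 54·cos13.1° − 3·2.053 = 46.4; c'Δl = 11.29; W sinα = 12.2
Slice 3: Δl = 3.0/cos32.0° = 3.538 m; N'_3 = 64·cos32.0° − 10·3.538 = 18.9; c'Δl = 19.46; W sinα = 33.9
Σc'Δl = 40.7 kN/m; ΣN' = 82.5 kN/m; ΣW sinα = 46.1 kN/m
Resisting = 40.7 + 82.5·tan33.7° = 40.7 + 55.0 = 95.7 kN/m
FS = 95.7 / 46.1 = 2.076

FS = 2.08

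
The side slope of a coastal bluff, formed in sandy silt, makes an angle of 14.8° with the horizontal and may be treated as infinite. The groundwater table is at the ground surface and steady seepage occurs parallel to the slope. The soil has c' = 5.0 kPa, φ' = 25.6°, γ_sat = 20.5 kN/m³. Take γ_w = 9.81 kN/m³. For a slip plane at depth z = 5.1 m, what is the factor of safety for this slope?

With seepage parallel to the slope and the water table at the surface, the effective normal stress on the slip plane uses the buoyant unit weight γ' = γ_sat − γ_w while the driving shear stress uses γ_sat:
FS = [c' + γ' z cos²β tanφ'] / [γ_sat z sinβ cosβ]
γ' = 20.5 − 9.81 = 10.69 kN/m³
Numerator = 5.0 + 10.69·5.1·cos²14.8°·tan25.6° = 5.0 + 10.69·5.1·0.9347·0.4791 = 29.417 kPa
Denominator = 20.5·5.1·sin14.8°·cos14.8° = 20.5·5.1·0.2554·0.9668 = 25.821 kPa
FS = 29.417 / 25.821 = 1.139

FS = 1.14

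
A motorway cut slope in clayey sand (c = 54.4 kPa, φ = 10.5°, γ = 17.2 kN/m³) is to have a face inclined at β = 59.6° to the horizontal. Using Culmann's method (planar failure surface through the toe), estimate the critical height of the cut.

H_c = 31.08 m

Culmann's analysis gives the critical failure plane at α_cr = (β + φ)/2 = (59.6 + 10.5)/2 = 35.0°, and the critical height
H_c = (4c/γ) · sinβ cosφ / [1 − cos(β − φ)]
    = (4·54.4/17.2) · sin59.6°·cos10.5° / [1 − cos(49.1°)]
    = 12.651 · 0.8625·0.9833 / [1 − 0.6547]
    = 12.651 · 0.8481 / 0.3453
    = 31.08 m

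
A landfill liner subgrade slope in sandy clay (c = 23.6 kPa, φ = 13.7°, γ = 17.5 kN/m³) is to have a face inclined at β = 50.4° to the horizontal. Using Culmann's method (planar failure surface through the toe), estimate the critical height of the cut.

H_c = 20.37 m

Culmann's analysis gives the critical failure plane at α_cr = (β + φ)/2 = (50.4 + 13.7)/2 = 32.0°, and the critical height
H_c = (4c/γ) · sinβ cosφ / [1 − cos(β − φ)]
    = (4·23.6/17.5) · sin50.4°·cos13.7° / [1 − cos(36.7°)]
    = 5.394 · 0.7705·0.9715 / [1 − 0.8018]
    = 5.394 · 0.7486 / 0.1982
    = 20.37 m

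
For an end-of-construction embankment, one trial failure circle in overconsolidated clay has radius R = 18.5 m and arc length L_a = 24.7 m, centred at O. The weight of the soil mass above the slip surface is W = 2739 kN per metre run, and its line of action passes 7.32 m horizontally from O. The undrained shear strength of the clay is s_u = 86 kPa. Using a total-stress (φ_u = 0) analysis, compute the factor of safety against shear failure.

FS = 1.96

Taking moments about the centre O, the resisting moment is provided by the undrained shear strength acting along the arc:
M_R = s_u·L_a·R = 86·24.70·18.5 = 39297.7 kN·m/m
M_D = W·d = 2739·7.32 = 20049.5 kN·m/m
FS = M_R / M_D = 39297.7 / 20049.5 = 1.960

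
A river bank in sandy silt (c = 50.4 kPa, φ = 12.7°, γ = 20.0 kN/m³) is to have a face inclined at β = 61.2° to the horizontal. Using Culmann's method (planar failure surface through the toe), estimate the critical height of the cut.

Culmann's analysis gives the critical failure plane at α_cr = (β + φ)/2 = (61.2 + 12.7)/2 = 37.0°, and the critical height
H_c = (4c/γ) · sinβ cosφ / [1 − cos(β − φ)]
    = (4·50.4/20.0) · sin61.2°·cos12.7° / [1 − cos(48.5°)]
    = 10.080 · 0.8763·0.9755 / [1 − 0.6626]
    = 10.080 · 0.8549 / 0.3374
    = 25.54 m

H_c = 25.54 m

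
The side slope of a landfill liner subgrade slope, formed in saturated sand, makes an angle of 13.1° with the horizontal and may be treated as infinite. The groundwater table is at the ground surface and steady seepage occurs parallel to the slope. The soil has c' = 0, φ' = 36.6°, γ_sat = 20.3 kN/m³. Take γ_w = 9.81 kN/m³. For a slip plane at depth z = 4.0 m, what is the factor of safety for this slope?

FS = 1.65

With seepage parallel to the slope and the water table at the surface, the effective normal stress on the slip plane uses the buoyant unit weight γ' = γ_sat − γ_w while the driving shear stress uses γ_sat:
FS = [c' + γ' z cos²β tanφ'] / [γ_sat z sinβ cosβ]
(For c' = 0 this reduces to FS = (γ'/γ_sat)·tanφ'/tanβ.)
γ' = 20.3 − 9.81 = 10.49 kN/m³
Numerator = 0.0 + 10.49·4.0·cos²13.1°·tan36.6° = 0.0 + 10.49·4.0·0.9486·0.7427 = 29.561 kPa
Denominator = 20.3·4.0·sin13.1°·cos13.1° = 20.3·4.0·0.2267·0.9740 = 17.925 kPa
FS = 29.561 / 17.925 = 1.649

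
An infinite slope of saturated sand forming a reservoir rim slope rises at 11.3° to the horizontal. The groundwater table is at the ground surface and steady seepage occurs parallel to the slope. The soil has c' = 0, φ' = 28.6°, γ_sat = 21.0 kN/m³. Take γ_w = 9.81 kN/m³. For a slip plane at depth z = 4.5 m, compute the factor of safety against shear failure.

With seepage parallel to the slope and the water table at the surface, the effective normal stress on the slip plane uses the buoyant unit weight γ' = γ_sat − γ_w while the driving shear stress uses γ_sat:
FS = [c' + γ' z cos²β tanφ'] / [γ_sat z sinβ cosβ]
(For c' = 0 this reduces to FS = (γ'/γ_sat)·tanφ'/tanβ.)
γ' = 21.0 − 9.81 = 11.19 kN/m³
Numerator = 0.0 + 11.19·4.5·cos²11.3°·tan28.6° = 0.0 + 11.19·4.5·0.9616·0.5452 = 26.400 kPa
Denominator = 21.0·4.5·sin11.3°·cos11.3° = 21.0·4.5·0.1959·0.9806 = 18.158 kPa
FS = 26.400 / 18.158 = 1.454

FS = 1.45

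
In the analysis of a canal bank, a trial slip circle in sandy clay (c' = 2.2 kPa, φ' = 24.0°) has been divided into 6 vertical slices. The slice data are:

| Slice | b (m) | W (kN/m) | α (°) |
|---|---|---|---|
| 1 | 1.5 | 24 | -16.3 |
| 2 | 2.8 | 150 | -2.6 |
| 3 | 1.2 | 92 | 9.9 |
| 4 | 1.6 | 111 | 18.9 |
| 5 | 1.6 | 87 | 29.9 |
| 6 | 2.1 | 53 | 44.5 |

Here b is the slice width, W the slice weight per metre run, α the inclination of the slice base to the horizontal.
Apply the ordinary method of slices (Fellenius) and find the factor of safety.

Ordinary method of slices: FS = Σ[c'·Δl_i + (W_i cosα_i)·tanφ'] / Σ W_i sinα_i, with Δl_i = b_i / cosα_i.
Slice 1: Δl = 1.5/cos(-16.3°) = 1.563 m; N'_1 = 24·cos(-16.3°) = 23.0; c'Δl = 3.44; W sinα = -6.7
Slice 2: Δl = 2.8/cos(-2.6°) = 2.803 m; N'_2 = 150·cos(-2.6°) = 149.8; c'Δl = 6.17; W sinα = -6.8
Slice 3: Δl = 1.2/cos9.9° = 1.218 m; N'_3 = 92·cos9.9° = 90.6; c'Δl = 2.68; W sinα = 15.8
Slice 4: Δl = 1.6/cos18.9° = 1.691 m; N'_4 = 111·cos18.9° = 105.0; c'Δl = 3.72; W sinα = 36.0
Slice 5: Δl = 1.6/cos29.9° = 1.846 m; N'_5 = 87·cos29.9° = 75.4; c'Δl = 4.06; W sinα = 43.4
Slice 6: Δl = 2.1/cos44.5° = 2.944 m; N'_6 = 53·cos44.5° = 37.8; c'Δl = 6.48; W sinα = 37.1
Σc'Δl = 26.5 kN/m; ΣN' = 481.7 kN/m; ΣW sinα = 118.7 kN/m
Resisting = 26.5 + 481.7·tan24.0° = 26.5 + 214.5 = 241.0 kN/m
FS = 241.0 / 118.7 = 2.030

FS = 2.03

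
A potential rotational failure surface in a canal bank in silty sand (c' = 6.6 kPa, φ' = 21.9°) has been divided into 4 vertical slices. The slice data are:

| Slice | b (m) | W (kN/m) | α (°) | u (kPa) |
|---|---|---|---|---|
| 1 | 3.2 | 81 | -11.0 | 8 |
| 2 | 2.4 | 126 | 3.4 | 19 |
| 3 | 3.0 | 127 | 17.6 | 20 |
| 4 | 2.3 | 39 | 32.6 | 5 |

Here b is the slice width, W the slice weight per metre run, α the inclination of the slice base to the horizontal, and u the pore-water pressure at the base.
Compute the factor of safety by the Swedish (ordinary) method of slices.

Ordinary method of slices: FS = Σ[c'·Δl_i + (W_i cosα_i − u_i·Δl_i)·tanφ'] / Σ W_i sinα_i, with Δl_i = b_i / cosα_i.
Slice 1: Δl = 3.2/cos(-11.0°) = 3.260 m; N'_1 = 81·cos(-11.0°) − 8·3.260 = 53.4; c'Δl = 21.52; W sinα = -15.5
Slice 2: Δl = 2.4/cos3.4° = 2.404 m; N'_2 = 126·cos3.4° − 19·2.404 = 80.1; c'Δl = 15.87; W sinα = 7.5
Slice 3: Δl = 3.0/cos17.6° = 3.147 m; N'_3 = 127·cos17.6° − 20·3.147 = 58.1; c'Δl = 20.77; W sinα = 38.4
Slice 4: Δl = 2.3/cos32.6° = 2.730 m; N'_4 = 39·cos32.6° − 5·2.730 = 19.2; c'Δl = 18.02; W sinα = 21.0
Σc'Δl = 76.2 kN/m; ΣN' = 210.8 kN/m; ΣW sinα = 51.4 kN/m
Resisting = 76.2 + 210.8·tan21.9° = 76.2 + 84.8 = 160.9 kN/m
FS = 160.9 / 51.4 = 3.129

FS = 3.13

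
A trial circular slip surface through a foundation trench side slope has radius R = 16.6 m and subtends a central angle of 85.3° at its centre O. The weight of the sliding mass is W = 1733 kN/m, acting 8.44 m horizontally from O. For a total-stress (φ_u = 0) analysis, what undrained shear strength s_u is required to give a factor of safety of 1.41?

s_u = 50.3 kPa

FS = s_u·L_a·R / (W·d), so s_u = FS·W·d / (L_a·R).
Arc length L_a = R·θ = 16.6·(85.3°·π/180) = 16.6·1.4888 = 24.71 m
s_u = 1.41·1733·8.44 / (24.71·16.6) = 20623.4 / 410.24 = 50.27 kPa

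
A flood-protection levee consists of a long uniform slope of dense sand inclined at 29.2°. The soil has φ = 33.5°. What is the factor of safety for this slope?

FS = 1.18

For a dry cohesionless infinite slope the factor of safety is FS = tanφ / tanβ.
FS = tan33.5° / tan29.2° = 0.6619 / 0.5589 = 1.184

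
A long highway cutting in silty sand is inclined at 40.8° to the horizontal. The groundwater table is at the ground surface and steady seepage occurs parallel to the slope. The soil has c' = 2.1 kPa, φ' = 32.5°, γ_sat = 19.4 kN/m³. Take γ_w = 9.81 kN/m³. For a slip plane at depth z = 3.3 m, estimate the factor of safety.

With seepage parallel to the slope and the water table at the surface, the effective normal stress on the slip plane uses the buoyant unit weight γ' = γ_sat − γ_w while the driving shear stress uses γ_sat:
FS = [c' + γ' z cos²β tanφ'] / [γ_sat z sinβ cosβ]
γ' = 19.4 − 9.81 = 9.59 kN/m³
Numerator = 2.1 + 9.59·3.3·cos²40.8°·tan32.5° = 2.1 + 9.59·3.3·0.5730·0.6371 = 13.653 kPa
Denominator = 19.4·3.3·sin40.8°·cos40.8° = 19.4·3.3·0.6534·0.7570 = 31.667 kPa
FS = 13.653 / 31.667 = 0.431

FS = 0.43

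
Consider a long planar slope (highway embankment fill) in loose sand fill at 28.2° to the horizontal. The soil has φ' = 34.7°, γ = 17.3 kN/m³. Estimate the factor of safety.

For a dry cohesionless infinite slope the factor of safety is FS = tanφ' / tanβ.
FS = tan34.7° / tan28.2° = 0.6924 / 0.5362 = 1.291

FS = 1.29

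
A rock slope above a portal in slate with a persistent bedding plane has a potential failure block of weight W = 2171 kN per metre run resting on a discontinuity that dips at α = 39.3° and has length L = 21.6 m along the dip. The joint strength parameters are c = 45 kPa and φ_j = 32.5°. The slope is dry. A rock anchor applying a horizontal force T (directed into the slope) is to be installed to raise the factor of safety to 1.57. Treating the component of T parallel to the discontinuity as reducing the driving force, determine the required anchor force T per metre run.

T = 72 kN/m

Resolving forces along and normal to the sliding plane, with the horizontal anchor force T adding T·sinα to the effective normal force and T·cosα acting up the plane against the driving force:
FS = [cL + (W cosα + T sinα) tanφ_j] / [W sinα − T cosα]
Without the anchor: N' = 1680.0 kN/m, driving T_d = 1375.1 kN/m, resisting R = 45·21.6 + 1680.0·tan32.5° = 2042.3 kN/m, FS = 1.49.
Setting FS = 1.57 and solving for T:
1.57·(1375.1 − T cos39.3°) = 2042.3 + T sin39.3°·tan32.5°
T·(sin39.3°·tan32.5° + 1.57·cos39.3°) = 1.57·1375.1 − 2042.3
T·(0.6334·0.6371 + 1.57·0.7738) = 2158.9 − 2042.3 = 116.6
T·1.6184 = 116.6
T = 72.0 kN/m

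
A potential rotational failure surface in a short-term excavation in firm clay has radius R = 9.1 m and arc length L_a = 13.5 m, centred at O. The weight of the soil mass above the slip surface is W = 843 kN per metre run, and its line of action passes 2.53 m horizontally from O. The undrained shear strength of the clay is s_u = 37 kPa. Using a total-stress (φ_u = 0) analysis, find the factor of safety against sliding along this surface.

Taking moments about the centre O, the resisting moment is provided by the undrained shear strength acting along the arc:
M_R = s_u·L_a·R = 37·13.50·9.1 = 4545.4 kN·m/m
M_D = W·d = 843·2.53 = 2132.8 kN·m/m
FS = M_R / M_D = 4545.4 / 2132.8 = 2.131

FS = 2.13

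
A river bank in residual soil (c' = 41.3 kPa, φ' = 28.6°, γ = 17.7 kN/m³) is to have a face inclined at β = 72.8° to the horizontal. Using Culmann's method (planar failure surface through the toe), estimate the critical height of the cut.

H_c = 27.65 m

Culmann's analysis gives the critical failure plane at α_cr = (β + φ')/2 = (72.8 + 28.6)/2 = 50.7°, and the critical height
H_c = (4c'/γ) · sinβ cosφ' / [1 − cos(β − φ')]
    = (4·41.3/17.7) · sin72.8°·cos28.6° / [1 − cos(44.2°)]
    = 9.333 · 0.9553·0.8780 / [1 − 0.7169]
    = 9.333 · 0.8387 / 0.2831
    = 27.65 m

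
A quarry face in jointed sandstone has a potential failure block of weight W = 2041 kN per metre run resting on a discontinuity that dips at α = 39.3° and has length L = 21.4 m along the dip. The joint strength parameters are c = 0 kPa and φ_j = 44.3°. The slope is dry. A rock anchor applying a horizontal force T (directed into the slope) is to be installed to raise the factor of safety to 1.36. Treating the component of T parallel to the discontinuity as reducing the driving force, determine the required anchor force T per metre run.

Resolving forces along and normal to the sliding plane, with the horizontal anchor force T adding T·sinα to the effective normal force and T·cosα acting up the plane against the driving force:
FS = [cL + (W cosα + T sinα) tanφ_j] / [W sinα − T cosα]
Without the anchor: N' = 1579.4 kN/m, driving T_d = 1292.7 kN/m, resisting R = 0·21.4 + 1579.4·tan44.3° = 1541.3 kN/m, FS = 1.19.
Setting FS = 1.36 and solving for T:
1.36·(1292.7 − T cos39.3°) = 1541.3 + T sin39.3°·tan44.3°
T·(sin39.3°·tan44.3° + 1.36·cos39.3°) = 1.36·1292.7 − 1541.3
T·(0.6334·0.9759 + 1.36·0.7738) = 1758.1 − 1541.3 = 216.8
T·1.6705 = 216.8
T = 129.8 kN/m

T = 130 kN/m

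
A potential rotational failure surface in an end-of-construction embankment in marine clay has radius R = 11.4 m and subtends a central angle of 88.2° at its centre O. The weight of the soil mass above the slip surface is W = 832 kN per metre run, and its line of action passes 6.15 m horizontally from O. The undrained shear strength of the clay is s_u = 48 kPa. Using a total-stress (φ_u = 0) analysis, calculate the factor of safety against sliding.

Taking moments about the centre O, the resisting moment is provided by the undrained shear strength acting along the arc:
Arc length L_a = R·θ = 11.4·(88.2°·π/180) = 11.4·1.5394 = 17.55 m
M_R = s_u·L_a·R = 48·17.55·11.4 = 9602.8 kN·m/m
M_D = W·d = 832·6.15 = 5116.8 kN·m/m
FS = M_R / M_D = 9602.8 / 5116.8 = 1.877

FS = 1.88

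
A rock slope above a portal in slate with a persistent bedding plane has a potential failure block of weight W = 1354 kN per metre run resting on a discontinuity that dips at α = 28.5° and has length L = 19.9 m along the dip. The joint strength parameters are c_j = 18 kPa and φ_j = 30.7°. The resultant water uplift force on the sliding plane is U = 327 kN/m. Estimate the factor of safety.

FS = 1.35

Resolving the block weight along and normal to the plane and applying the Mohr–Coulomb strength on the joint:
N' = W cosα − U = 1354·cos28.5° − 327 = 862.9 kN/m
Driving force T = W sinα = 1354·sin28.5° = 646.1 kN/m
Resisting force R = c_j·L + N'·tanφ_j = 18·19.9 + 862.9·tan30.7° = 358.2 + 512.4 = 870.6 kN/m
FS = R / T = 870.6 / 646.1 = 1.347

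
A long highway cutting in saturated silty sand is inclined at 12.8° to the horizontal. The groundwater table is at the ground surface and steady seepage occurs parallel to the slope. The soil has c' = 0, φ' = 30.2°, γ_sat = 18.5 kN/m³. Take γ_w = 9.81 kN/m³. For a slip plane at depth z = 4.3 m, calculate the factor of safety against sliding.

With seepage parallel to the slope and the water table at the surface, the effective normal stress on the slip plane uses the buoyant unit weight γ' = γ_sat − γ_w while the driving shear stress uses γ_sat:
FS = [c' + γ' z cos²β tanφ'] / [γ_sat z sinβ cosβ]
(For c' = 0 this reduces to FS = (γ'/γ_sat)·tanφ'/tanβ.)
γ' = 18.5 − 9.81 = 8.69 kN/m³
Numerator = 0.0 + 8.69·4.3·cos²12.8°·tan30.2° = 0.0 + 8.69·4.3·0.9509·0.5820 = 20.681 kPa
Denominator = 18.5·4.3·sin12.8°·cos12.8° = 18.5·4.3·0.2215·0.9751 = 17.186 kPa
FS = 20.681 / 17.186 = 1.203

FS = 1.20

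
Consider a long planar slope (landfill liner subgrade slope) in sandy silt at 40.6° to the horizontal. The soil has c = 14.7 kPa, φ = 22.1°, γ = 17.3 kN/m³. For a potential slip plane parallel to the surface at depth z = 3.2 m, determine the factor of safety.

FS = 1.01

For an infinite slope with a slip plane parallel to the surface (no pore pressure): FS = [c + γz cos²β tanφ] / [γz sinβ cosβ].
γz = 17.3·3.2 = 55.36 kN/m²
Numerator = 14.7 + 55.36·cos²40.6°·tan22.1° = 14.7 + 55.36·0.5765·0.4061 = 27.659 kPa
Denominator = 55.36·sin40.6°·cos40.6° = 55.36·0.6508·0.7593 = 27.354 kPa
FS = 27.659 / 27.354 = 1.011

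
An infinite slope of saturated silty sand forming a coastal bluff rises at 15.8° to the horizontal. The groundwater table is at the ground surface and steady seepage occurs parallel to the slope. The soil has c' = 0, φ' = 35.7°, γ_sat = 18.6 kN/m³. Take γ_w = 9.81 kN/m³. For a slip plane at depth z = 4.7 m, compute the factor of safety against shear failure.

With seepage parallel to the slope and the water table at the surface, the effective normal stress on the slip plane uses the buoyant unit weight γ' = γ_sat − γ_w while the driving shear stress uses γ_sat:
FS = [c' + γ' z cos²β tanφ'] / [γ_sat z sinβ cosβ]
(For c' = 0 this reduces to FS = (γ'/γ_sat)·tanφ'/tanβ.)
γ' = 18.6 − 9.81 = 8.79 kN/m³
Numerator = 0.0 + 8.79·4.7·cos²15.8°·tan35.7° = 0.0 + 8.79·4.7·0.9259·0.7186 = 27.486 kPa
Denominator = 18.6·4.7·sin15.8°·cos15.8° = 18.6·4.7·0.2723·0.9622 = 22.903 kPa
FS = 27.486 / 22.903 = 1.200

FS = 1.20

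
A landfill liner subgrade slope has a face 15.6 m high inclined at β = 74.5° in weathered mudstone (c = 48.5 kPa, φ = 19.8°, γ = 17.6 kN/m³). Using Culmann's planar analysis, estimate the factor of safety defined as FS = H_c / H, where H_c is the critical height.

FS = 1.52

H_c = (4c/γ) · sinβ cosφ / [1 − cos(β − φ)]
    = (4·48.5/17.6) · sin74.5°·cos19.8° / [1 − cos54.7°]
    = 11.023 · 0.9067 / 0.4221 = 23.67 m
FS = H_c / H = 23.67 / 15.6 = 1.518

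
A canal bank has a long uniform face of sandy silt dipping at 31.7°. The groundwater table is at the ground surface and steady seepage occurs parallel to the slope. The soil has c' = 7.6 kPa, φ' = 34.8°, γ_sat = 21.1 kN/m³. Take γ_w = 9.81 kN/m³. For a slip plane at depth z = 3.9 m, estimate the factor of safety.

FS = 0.81

With seepage parallel to the slope and the water table at the surface, the effective normal stress on the slip plane uses the buoyant unit weight γ' = γ_sat − γ_w while the driving shear stress uses γ_sat:
FS = [c' + γ' z cos²β tanφ'] / [γ_sat z sinβ cosβ]
γ' = 21.1 − 9.81 = 11.29 kN/m³
Numerator = 7.6 + 11.29·3.9·cos²31.7°·tan34.8° = 7.6 + 11.29·3.9·0.7239·0.6950 = 29.752 kPa
Denominator = 21.1·3.9·sin31.7°·cos31.7° = 21.1·3.9·0.5255·0.8508 = 36.790 kPa
FS = 29.752 / 36.790 = 0.809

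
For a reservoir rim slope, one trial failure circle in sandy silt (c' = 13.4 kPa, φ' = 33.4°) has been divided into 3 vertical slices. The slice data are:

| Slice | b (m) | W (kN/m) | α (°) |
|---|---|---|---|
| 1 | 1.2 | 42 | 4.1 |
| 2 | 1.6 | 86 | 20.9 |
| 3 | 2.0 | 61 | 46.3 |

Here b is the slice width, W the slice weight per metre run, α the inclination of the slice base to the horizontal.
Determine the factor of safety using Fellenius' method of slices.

Ordinary method of slices: FS = Σ[c'·Δl_i + (W_i cosα_i)·tanφ'] / Σ W_i sinα_i, with Δl_i = b_i / cosα_i.
Slice 1: Δl = 1.2/cos4.1° = 1.203 m; N'_1 = 42·cos4.1° = 41.9; c'Δl = 16.12; W sinα = 3.0
Slice 2: Δl = 1.6/cos20.9° = 1.713 m; N'_2 = 86·cos20.9° = 80.3; c'Δl = 22.95; W sinα = 30.7
Slice 3: Δl = 2.0/cos46.3° = 2.895 m; N'_3 = 61·cos46.3° = 42.1; c'Δl = 38.79; W sinα = 44.1
Σc'Δl = 77.9 kN/m; ΣN' = 164.4 kN/m; ΣW sinα = 77.8 kN/m
Resisting = 77.9 + 164.4·tan33.4° = 77.9 + 108.4 = 186.2 kN/m
FS = 186.2 / 77.8 = 2.394

FS = 2.39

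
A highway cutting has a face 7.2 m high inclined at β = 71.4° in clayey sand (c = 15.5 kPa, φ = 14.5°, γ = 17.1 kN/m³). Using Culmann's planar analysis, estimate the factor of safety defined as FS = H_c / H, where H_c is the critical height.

H_c = (4c/γ) · sinβ cosφ / [1 − cos(β − φ)]
    = (4·15.5/17.1) · sin71.4°·cos14.5° / [1 − cos56.9°]
    = 3.626 · 0.9176 / 0.4539 = 7.33 m
FS = H_c / H = 7.33 / 7.2 = 1.018

FS = 1.02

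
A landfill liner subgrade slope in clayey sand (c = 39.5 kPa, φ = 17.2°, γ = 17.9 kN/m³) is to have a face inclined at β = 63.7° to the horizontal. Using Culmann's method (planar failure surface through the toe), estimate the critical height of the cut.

H_c = 24.26 m

Culmann's analysis gives the critical failure plane at α_cr = (β + φ)/2 = (63.7 + 17.2)/2 = 40.5°, and the critical height
H_c = (4c/γ) · sinβ cosφ / [1 − cos(β − φ)]
    = (4·39.5/17.9) · sin63.7°·cos17.2° / [1 − cos(46.5°)]
    = 8.827 · 0.8965·0.9553 / [1 − 0.6884]
    = 8.827 · 0.8564 / 0.3116
    = 24.26 m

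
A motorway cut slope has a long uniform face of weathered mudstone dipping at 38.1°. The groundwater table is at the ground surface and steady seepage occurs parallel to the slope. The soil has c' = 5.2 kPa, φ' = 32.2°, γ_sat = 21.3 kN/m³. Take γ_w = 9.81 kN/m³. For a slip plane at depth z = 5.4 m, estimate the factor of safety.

FS = 0.53

With seepage parallel to the slope and the water table at the surface, the effective normal stress on the slip plane uses the buoyant unit weight γ' = γ_sat − γ_w while the driving shear stress uses γ_sat:
FS = [c' + γ' z cos²β tanφ'] / [γ_sat z sinβ cosβ]
γ' = 21.3 − 9.81 = 11.49 kN/m³
Numerator = 5.2 + 11.49·5.4·cos²38.1°·tan32.2° = 5.2 + 11.49·5.4·0.6193·0.6297 = 29.396 kPa
Denominator = 21.3·5.4·sin38.1°·cos38.1° = 21.3·5.4·0.6170·0.7869 = 55.850 kPa
FS = 29.396 / 55.850 = 0.526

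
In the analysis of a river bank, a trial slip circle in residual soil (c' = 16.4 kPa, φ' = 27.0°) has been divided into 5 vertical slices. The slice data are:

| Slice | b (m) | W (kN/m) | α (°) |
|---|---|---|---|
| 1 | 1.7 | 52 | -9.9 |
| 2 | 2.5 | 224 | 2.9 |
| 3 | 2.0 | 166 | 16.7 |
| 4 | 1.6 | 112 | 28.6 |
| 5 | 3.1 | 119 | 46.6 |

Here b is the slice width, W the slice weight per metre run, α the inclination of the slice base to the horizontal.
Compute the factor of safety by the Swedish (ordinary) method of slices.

FS = 2.74

Ordinary method of slices: FS = Σ[c'·Δl_i + (W_i cosα_i)·tanφ'] / Σ W_i sinα_i, with Δl_i = b_i / cosα_i.
Slice 1: Δl = 1.7/cos(-9.9°) = 1.726 m; N'_1 = 52·cos(-9.9°) = 51.2; c'Δl = 28.30; W sinα = -8.9
Slice 2: Δl = 2.5/cos2.9° = 2.503 m; N'_2 = 224·cos2.9° = 223.7; c'Δl = 41.05; W sinα = 11.3
Slice 3: Δl = 2.0/cos16.7° = 2.088 m; N'_3 = 166·cos16.7° = 159.0; c'Δl = 34.24; W sinα = 47.7
Slice 4: Δl = 1.6/cos28.6° = 1.822 m; N'_4 = 112·cos28.6° = 98.3; c'Δl = 29.89; W sinα = 53.6
Slice 5: Δl = 3.1/cos46.6° = 4.512 m; N'_5 = 119·cos46.6° = 81.8; c'Δl = 73.99; W sinα = 86.5
Σc'Δl = 207.5 kN/m; ΣN' = 614.0 kN/m; ΣW sinα = 190.2 kN/m
Resisting = 207.5 + 614.0·tan27.0° = 207.5 + 312.9 = 520.3 kN/m
FS = 520.3 / 190.2 = 2.736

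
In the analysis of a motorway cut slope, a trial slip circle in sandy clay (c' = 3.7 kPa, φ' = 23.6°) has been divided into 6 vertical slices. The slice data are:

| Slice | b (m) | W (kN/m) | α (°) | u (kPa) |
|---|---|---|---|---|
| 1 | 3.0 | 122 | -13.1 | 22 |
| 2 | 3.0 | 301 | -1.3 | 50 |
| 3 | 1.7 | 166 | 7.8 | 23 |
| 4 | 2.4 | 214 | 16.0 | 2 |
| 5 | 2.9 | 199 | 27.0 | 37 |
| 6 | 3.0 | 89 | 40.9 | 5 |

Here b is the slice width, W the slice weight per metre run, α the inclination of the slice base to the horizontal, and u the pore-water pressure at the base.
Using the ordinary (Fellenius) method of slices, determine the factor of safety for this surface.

Ordinary method of slices: FS = Σ[c'·Δl_i + (W_i cosα_i − u_i·Δl_i)·tanφ'] / Σ W_i sinα_i, with Δl_i = b_i / cosα_i.
Slice 1: Δl = 3.0/cos(-13.1°) = 3.080 m; N'_1 = 122·cos(-13.1°) − 22·3.080 = 51.1; c'Δl = 11.40; W sinα = -27.7
Slice 2: Δl = 3.0/cos(-1.3°) = 3.001 m; N'_2 = 301·cos(-1.3°) − 50·3.001 = 150.9; c'Δl = 11.10; W sinα = -6.8
Slice 3: Δl = 1.7/cos7.8° = 1.716 m; N'_3 = 166·cos7.8° − 23·1.716 = 125.0; c'Δl = 6.35; W sinα = 22.5
Slice 4: Δl = 2.4/cos16.0° = 2.497 m; N'_4 = 214·cos16.0° − 2·2.497 = 200.7; c'Δl = 9.24; W sinα = 59.0
Slice 5: Δl = 2.9/cos27.0° = 3.255 m; N'_5 = 199·cos27.0° − 37·3.255 = 56.9; c'Δl = 12.04; W sinα = 90.3
Slice 6: Δl = 3.0/cos40.9° = 3.969 m; N'_6 = 89·cos40.9° − 5·3.969 = 47.4; c'Δl = 14.69; W sinα = 58.3
Σc'Δl = 64.8 kN/m; ΣN' = 632.0 kN/m; ΣW sinα = 195.7 kN/m
Resisting = 64.8 + 632.0·tan23.6° = 64.8 + 276.1 = 340.9 kN/m
FS = 340.9 / 195.7 = 1.742

FS = 1.74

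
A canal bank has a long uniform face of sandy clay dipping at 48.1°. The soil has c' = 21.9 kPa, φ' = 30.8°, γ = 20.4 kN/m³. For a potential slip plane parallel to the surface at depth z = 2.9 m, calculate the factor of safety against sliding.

For an infinite slope with a slip plane parallel to the surface (no pore pressure): FS = [c' + γz cos²β tanφ'] / [γz sinβ cosβ].
γz = 20.4·2.9 = 59.16 kN/m²
Numerator = 21.9 + 59.16·cos²48.1°·tan30.8° = 21.9 + 59.16·0.4460·0.5961 = 37.629 kPa
Denominator = 59.16·sin48.1°·cos48.1° = 59.16·0.7443·0.6678 = 29.407 kPa
FS = 37.629 / 29.407 = 1.280

FS = 1.28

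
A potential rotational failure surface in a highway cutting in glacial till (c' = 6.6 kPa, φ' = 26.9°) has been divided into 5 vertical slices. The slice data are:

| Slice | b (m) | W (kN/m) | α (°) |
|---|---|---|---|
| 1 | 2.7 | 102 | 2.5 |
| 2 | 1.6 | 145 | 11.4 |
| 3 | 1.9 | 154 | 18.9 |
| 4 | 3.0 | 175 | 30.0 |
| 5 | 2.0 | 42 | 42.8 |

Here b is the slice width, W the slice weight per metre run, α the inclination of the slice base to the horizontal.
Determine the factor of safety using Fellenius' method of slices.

Ordinary method of slices: FS = Σ[c'·Δl_i + (W_i cosα_i)·tanφ'] / Σ W_i sinα_i, with Δl_i = b_i / cosα_i.
Slice 1: Δl = 2.7/cos2.5° = 2.703 m; N'_1 = 102·cos2.5° = 101.9; c'Δl = 17.84; W sinα = 4.4
Slice 2: Δl = 1.6/cos11.4° = 1.632 m; N'_2 = 145·cos11.4° = 142.1; c'Δl = 10.77; W sinα = 28.7
Slice 3: Δl = 1.9/cos18.9° = 2.008 m; N'_3 = 154·cos18.9° = 145.7; c'Δl = 13.25; W sinα = 49.9
Slice 4: Δl = 3.0/cos30.0° = 3.464 m; N'_4 = 175·cos30.0° = 151.6; c'Δl = 22.86; W sinα = 87.5
Slice 5: Δl = 2.0/cos42.8° = 2.726 m; N'_5 = 42·cos42.8° = 30.8; c'Δl = 17.99; W sinα = 28.5
Σc'Δl = 82.7 kN/m; ΣN' = 572.1 kN/m; ΣW sinα = 199.0 kN/m
Resisting = 82.7 + 572.1·tan26.9° = 82.7 + 290.2 = 373.0 kN/m
FS = 373.0 / 199.0 = 1.874

FS = 1.87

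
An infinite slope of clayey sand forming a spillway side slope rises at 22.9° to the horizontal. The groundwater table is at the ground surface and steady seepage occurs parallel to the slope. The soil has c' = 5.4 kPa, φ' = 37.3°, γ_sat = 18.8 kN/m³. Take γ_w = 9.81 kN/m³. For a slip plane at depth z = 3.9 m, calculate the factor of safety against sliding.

With seepage parallel to the slope and the water table at the surface, the effective normal stress on the slip plane uses the buoyant unit weight γ' = γ_sat − γ_w while the driving shear stress uses γ_sat:
FS = [c' + γ' z cos²β tanφ'] / [γ_sat z sinβ cosβ]
γ' = 18.8 − 9.81 = 8.99 kN/m³
Numerator = 5.4 + 8.99·3.9·cos²22.9°·tan37.3° = 5.4 + 8.99·3.9·0.8486·0.7618 = 28.065 kPa
Denominator = 18.8·3.9·sin22.9°·cos22.9° = 18.8·3.9·0.3891·0.9212 = 26.282 kPa
FS = 28.065 / 26.282 = 1.068

FS = 1.07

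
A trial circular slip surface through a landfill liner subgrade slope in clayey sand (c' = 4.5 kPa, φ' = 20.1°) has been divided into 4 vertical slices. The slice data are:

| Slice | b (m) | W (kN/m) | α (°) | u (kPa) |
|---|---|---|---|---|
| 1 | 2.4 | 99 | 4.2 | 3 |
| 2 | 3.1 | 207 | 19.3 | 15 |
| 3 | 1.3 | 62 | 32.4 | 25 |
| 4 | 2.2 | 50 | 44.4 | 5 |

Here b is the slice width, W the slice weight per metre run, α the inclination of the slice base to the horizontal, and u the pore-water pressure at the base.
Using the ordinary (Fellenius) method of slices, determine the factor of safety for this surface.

Ordinary method of slices: FS = Σ[c'·Δl_i + (W_i cosα_i − u_i·Δl_i)·tanφ'] / Σ W_i sinα_i, with Δl_i = b_i / cosα_i.
Slice 1: Δl = 2.4/cos4.2° = 2.406 m; N'_1 = 99·cos4.2° − 3·2.406 = 91.5; c'Δl = 10.83; W sinα = 7.3
Slice 2: Δl = 3.1/cos19.3° = 3.285 m; N'_2 = 207·cos19.3° − 15·3.285 = 146.1; c'Δl = 14.78; W sinα = 68.4
Slice 3: Δl = 1.3/cos32.4° = 1.540 m; N'_3 = 62·cos32.4° − 25·1.540 = 13.9; c'Δl = 6.93; W sinα = 33.2
Slice 4: Δl = 2.2/cos44.4° = 3.079 m; N'_4 = 50·cos44.4° − 5·3.079 = 20.3; c'Δl = 13.86; W sinα = 35.0
Σc'Δl = 46.4 kN/m; ΣN' = 271.8 kN/m; ΣW sinα = 143.9 kN/m
Resisting = 46.4 + 271.8·tan20.1° = 46.4 + 99.5 = 145.9 kN/m
FS = 145.9 / 143.9 = 1.014

FS = 1.01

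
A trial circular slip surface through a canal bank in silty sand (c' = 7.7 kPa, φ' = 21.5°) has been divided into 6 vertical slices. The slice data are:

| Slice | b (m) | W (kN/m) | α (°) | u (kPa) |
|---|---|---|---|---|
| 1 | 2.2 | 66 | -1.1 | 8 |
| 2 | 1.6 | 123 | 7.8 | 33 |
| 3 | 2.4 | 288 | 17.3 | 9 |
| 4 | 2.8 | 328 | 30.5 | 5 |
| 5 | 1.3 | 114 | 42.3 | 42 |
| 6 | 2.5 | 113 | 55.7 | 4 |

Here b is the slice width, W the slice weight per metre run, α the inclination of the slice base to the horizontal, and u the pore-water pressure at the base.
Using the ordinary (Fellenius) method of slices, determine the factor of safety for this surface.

FS = 0.90

Ordinary method of slices: FS = Σ[c'·Δl_i + (W_i cosα_i − u_i·Δl_i)·tanφ'] / Σ W_i sinα_i, with Δl_i = b_i / cosα_i.
Slice 1: Δl = 2.2/cos(-1.1°) = 2.200 m; N'_1 = 66·cos(-1.1°) − 8·2.200 = 48.4; c'Δl = 16.94; W sinα = -1.3
Slice 2: Δl = 1.6/cos7.8° = 1.615 m; N'_2 = 123·cos7.8° − 33·1.615 = 68.6; c'Δl = 12.44; W sinα = 16.7
Slice 3: Δl = 2.4/cos17.3° = 2.514 m; N'_3 = 288·cos17.3° − 9·2.514 = 252.3; c'Δl = 19.36; W sinα = 85.6
Slice 4: Δl = 2.8/cos30.5° = 3.250 m; N'_4 = 328·cos30.5° − 5·3.250 = 266.4; c'Δl = 25.02; W sinα = 166.5
Slice 5: Δl = 1.3/cos42.3° = 1.758 m; N'_5 = 114·cos42.3° − 42·1.758 = 10.5; c'Δl = 13.53; W sinα = 76.7
Slice 6: Δl = 2.5/cos55.7° = 4.436 m; N'_6 = 113·cos55.7° − 4·4.436 = 45.9; c'Δl = 34.16; W sinα = 93.3
Σc'Δl = 121.4 kN/m; ΣN' = 692.1 kN/m; ΣW sinα = 437.6 kN/m
Resisting = 121.4 + 692.1·tan21.5° = 121.4 + 272.6 = 394.1 kN/m
FS = 394.1 / 437.6 = 0.901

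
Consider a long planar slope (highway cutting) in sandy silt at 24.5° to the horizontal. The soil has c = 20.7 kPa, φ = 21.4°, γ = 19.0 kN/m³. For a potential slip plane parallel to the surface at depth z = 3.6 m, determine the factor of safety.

FS = 1.66

For an infinite slope with a slip plane parallel to the surface (no pore pressure): FS = [c + γz cos²β tanφ] / [γz sinβ cosβ].
γz = 19.0·3.6 = 68.40 kN/m²
Numerator = 20.7 + 68.40·cos²24.5°·tan21.4° = 20.7 + 68.40·0.8280·0.3919 = 42.896 kPa
Denominator = 68.40·sin24.5°·cos24.5° = 68.40·0.4147·0.9100 = 25.811 kPa
FS = 42.896 / 25.811 = 1.662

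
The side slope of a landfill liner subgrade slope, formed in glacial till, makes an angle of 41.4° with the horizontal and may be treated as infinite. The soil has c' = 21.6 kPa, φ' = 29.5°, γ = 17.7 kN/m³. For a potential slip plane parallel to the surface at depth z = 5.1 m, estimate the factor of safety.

FS = 1.12

For an infinite slope with a slip plane parallel to the surface (no pore pressure): FS = [c' + γz cos²β tanφ'] / [γz sinβ cosβ].
γz = 17.7·5.1 = 90.27 kN/m²
Numerator = 21.6 + 90.27·cos²41.4°·tan29.5° = 21.6 + 90.27·0.5627·0.5658 = 50.337 kPa
Denominator = 90.27·sin41.4°·cos41.4° = 90.27·0.6613·0.7501 = 44.779 kPa
FS = 50.337 / 44.779 = 1.124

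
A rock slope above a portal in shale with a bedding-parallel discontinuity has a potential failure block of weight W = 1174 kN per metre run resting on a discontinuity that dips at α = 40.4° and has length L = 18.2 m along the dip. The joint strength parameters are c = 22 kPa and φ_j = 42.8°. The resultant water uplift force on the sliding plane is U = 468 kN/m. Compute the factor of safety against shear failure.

Resolving the block weight along and normal to the plane and applying the Mohr–Coulomb strength on the joint:
N' = W cosα − U = 1174·cos40.4° − 468 = 426.0 kN/m
Driving force T = W sinα = 1174·sin40.4° = 760.9 kN/m
Resisting force R = c·L + N'·tanφ_j = 22·18.2 + 426.0·tan42.8° = 400.4 + 394.5 = 794.9 kN/m
FS = R / T = 794.9 / 760.9 = 1.045

FS = 1.04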